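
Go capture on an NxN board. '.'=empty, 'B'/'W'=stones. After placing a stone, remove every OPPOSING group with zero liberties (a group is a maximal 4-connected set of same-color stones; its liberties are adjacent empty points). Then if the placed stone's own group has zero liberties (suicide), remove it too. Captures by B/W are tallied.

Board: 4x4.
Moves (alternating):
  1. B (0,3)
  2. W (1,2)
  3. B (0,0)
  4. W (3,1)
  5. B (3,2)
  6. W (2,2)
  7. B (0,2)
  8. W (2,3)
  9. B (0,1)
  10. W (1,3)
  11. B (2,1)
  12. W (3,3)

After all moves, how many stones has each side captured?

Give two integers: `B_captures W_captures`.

Answer: 0 1

Derivation:
Move 1: B@(0,3) -> caps B=0 W=0
Move 2: W@(1,2) -> caps B=0 W=0
Move 3: B@(0,0) -> caps B=0 W=0
Move 4: W@(3,1) -> caps B=0 W=0
Move 5: B@(3,2) -> caps B=0 W=0
Move 6: W@(2,2) -> caps B=0 W=0
Move 7: B@(0,2) -> caps B=0 W=0
Move 8: W@(2,3) -> caps B=0 W=0
Move 9: B@(0,1) -> caps B=0 W=0
Move 10: W@(1,3) -> caps B=0 W=0
Move 11: B@(2,1) -> caps B=0 W=0
Move 12: W@(3,3) -> caps B=0 W=1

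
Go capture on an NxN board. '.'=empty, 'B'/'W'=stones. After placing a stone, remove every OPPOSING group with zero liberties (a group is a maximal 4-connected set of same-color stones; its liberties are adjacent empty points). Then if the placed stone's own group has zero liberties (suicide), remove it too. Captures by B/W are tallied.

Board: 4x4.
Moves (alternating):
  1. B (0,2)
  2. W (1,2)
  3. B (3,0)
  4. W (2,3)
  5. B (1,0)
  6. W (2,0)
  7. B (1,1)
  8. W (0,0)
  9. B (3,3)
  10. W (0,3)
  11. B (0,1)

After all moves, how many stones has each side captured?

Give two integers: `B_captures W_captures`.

Move 1: B@(0,2) -> caps B=0 W=0
Move 2: W@(1,2) -> caps B=0 W=0
Move 3: B@(3,0) -> caps B=0 W=0
Move 4: W@(2,3) -> caps B=0 W=0
Move 5: B@(1,0) -> caps B=0 W=0
Move 6: W@(2,0) -> caps B=0 W=0
Move 7: B@(1,1) -> caps B=0 W=0
Move 8: W@(0,0) -> caps B=0 W=0
Move 9: B@(3,3) -> caps B=0 W=0
Move 10: W@(0,3) -> caps B=0 W=0
Move 11: B@(0,1) -> caps B=1 W=0

Answer: 1 0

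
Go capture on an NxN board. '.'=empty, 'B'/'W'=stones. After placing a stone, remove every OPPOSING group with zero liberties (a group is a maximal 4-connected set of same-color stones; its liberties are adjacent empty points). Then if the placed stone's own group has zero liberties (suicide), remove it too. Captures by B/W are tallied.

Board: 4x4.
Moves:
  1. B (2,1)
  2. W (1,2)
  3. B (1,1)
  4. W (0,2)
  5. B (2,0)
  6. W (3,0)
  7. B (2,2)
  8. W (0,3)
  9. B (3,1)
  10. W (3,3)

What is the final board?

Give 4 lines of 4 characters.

Answer: ..WW
.BW.
BBB.
.B.W

Derivation:
Move 1: B@(2,1) -> caps B=0 W=0
Move 2: W@(1,2) -> caps B=0 W=0
Move 3: B@(1,1) -> caps B=0 W=0
Move 4: W@(0,2) -> caps B=0 W=0
Move 5: B@(2,0) -> caps B=0 W=0
Move 6: W@(3,0) -> caps B=0 W=0
Move 7: B@(2,2) -> caps B=0 W=0
Move 8: W@(0,3) -> caps B=0 W=0
Move 9: B@(3,1) -> caps B=1 W=0
Move 10: W@(3,3) -> caps B=1 W=0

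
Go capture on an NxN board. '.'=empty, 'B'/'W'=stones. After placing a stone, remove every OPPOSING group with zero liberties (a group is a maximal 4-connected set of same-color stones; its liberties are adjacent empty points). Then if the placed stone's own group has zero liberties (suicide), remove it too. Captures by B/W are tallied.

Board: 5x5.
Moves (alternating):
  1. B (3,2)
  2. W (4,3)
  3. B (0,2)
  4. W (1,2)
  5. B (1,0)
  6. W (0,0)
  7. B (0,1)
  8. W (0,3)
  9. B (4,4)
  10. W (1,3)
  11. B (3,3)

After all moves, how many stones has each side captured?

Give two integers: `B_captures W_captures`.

Move 1: B@(3,2) -> caps B=0 W=0
Move 2: W@(4,3) -> caps B=0 W=0
Move 3: B@(0,2) -> caps B=0 W=0
Move 4: W@(1,2) -> caps B=0 W=0
Move 5: B@(1,0) -> caps B=0 W=0
Move 6: W@(0,0) -> caps B=0 W=0
Move 7: B@(0,1) -> caps B=1 W=0
Move 8: W@(0,3) -> caps B=1 W=0
Move 9: B@(4,4) -> caps B=1 W=0
Move 10: W@(1,3) -> caps B=1 W=0
Move 11: B@(3,3) -> caps B=1 W=0

Answer: 1 0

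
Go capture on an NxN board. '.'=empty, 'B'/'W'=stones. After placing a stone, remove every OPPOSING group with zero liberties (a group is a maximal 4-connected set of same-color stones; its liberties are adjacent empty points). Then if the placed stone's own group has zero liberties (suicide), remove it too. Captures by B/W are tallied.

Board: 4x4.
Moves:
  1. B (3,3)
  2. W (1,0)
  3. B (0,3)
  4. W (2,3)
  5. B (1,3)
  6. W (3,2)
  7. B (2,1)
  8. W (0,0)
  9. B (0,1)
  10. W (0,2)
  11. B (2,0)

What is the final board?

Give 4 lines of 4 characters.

Move 1: B@(3,3) -> caps B=0 W=0
Move 2: W@(1,0) -> caps B=0 W=0
Move 3: B@(0,3) -> caps B=0 W=0
Move 4: W@(2,3) -> caps B=0 W=0
Move 5: B@(1,3) -> caps B=0 W=0
Move 6: W@(3,2) -> caps B=0 W=1
Move 7: B@(2,1) -> caps B=0 W=1
Move 8: W@(0,0) -> caps B=0 W=1
Move 9: B@(0,1) -> caps B=0 W=1
Move 10: W@(0,2) -> caps B=0 W=1
Move 11: B@(2,0) -> caps B=0 W=1

Answer: WBWB
W..B
BB.W
..W.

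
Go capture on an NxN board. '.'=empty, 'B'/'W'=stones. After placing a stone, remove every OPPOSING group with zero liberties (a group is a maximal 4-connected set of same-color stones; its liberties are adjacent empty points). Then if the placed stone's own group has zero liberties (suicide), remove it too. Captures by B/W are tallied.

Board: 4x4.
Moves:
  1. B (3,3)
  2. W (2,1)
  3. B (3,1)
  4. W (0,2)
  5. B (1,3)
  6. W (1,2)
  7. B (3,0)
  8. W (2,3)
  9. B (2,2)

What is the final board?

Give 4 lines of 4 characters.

Move 1: B@(3,3) -> caps B=0 W=0
Move 2: W@(2,1) -> caps B=0 W=0
Move 3: B@(3,1) -> caps B=0 W=0
Move 4: W@(0,2) -> caps B=0 W=0
Move 5: B@(1,3) -> caps B=0 W=0
Move 6: W@(1,2) -> caps B=0 W=0
Move 7: B@(3,0) -> caps B=0 W=0
Move 8: W@(2,3) -> caps B=0 W=0
Move 9: B@(2,2) -> caps B=1 W=0

Answer: ..W.
..WB
.WB.
BB.B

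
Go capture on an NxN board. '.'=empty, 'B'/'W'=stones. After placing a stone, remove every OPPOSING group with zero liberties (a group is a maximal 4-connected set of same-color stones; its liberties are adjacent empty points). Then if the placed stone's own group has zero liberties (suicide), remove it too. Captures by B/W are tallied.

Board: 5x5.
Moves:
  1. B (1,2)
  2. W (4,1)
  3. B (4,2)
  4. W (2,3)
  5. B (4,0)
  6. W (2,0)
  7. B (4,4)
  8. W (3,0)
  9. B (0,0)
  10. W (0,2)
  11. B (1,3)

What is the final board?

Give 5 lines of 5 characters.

Move 1: B@(1,2) -> caps B=0 W=0
Move 2: W@(4,1) -> caps B=0 W=0
Move 3: B@(4,2) -> caps B=0 W=0
Move 4: W@(2,3) -> caps B=0 W=0
Move 5: B@(4,0) -> caps B=0 W=0
Move 6: W@(2,0) -> caps B=0 W=0
Move 7: B@(4,4) -> caps B=0 W=0
Move 8: W@(3,0) -> caps B=0 W=1
Move 9: B@(0,0) -> caps B=0 W=1
Move 10: W@(0,2) -> caps B=0 W=1
Move 11: B@(1,3) -> caps B=0 W=1

Answer: B.W..
..BB.
W..W.
W....
.WB.B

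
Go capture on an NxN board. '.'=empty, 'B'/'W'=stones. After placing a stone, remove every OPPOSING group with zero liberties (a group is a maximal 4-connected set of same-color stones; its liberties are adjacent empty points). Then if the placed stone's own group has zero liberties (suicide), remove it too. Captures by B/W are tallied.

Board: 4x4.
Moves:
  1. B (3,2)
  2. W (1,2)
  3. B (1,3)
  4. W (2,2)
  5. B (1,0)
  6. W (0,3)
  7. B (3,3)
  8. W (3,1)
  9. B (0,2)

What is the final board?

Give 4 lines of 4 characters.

Move 1: B@(3,2) -> caps B=0 W=0
Move 2: W@(1,2) -> caps B=0 W=0
Move 3: B@(1,3) -> caps B=0 W=0
Move 4: W@(2,2) -> caps B=0 W=0
Move 5: B@(1,0) -> caps B=0 W=0
Move 6: W@(0,3) -> caps B=0 W=0
Move 7: B@(3,3) -> caps B=0 W=0
Move 8: W@(3,1) -> caps B=0 W=0
Move 9: B@(0,2) -> caps B=1 W=0

Answer: ..B.
B.WB
..W.
.WBB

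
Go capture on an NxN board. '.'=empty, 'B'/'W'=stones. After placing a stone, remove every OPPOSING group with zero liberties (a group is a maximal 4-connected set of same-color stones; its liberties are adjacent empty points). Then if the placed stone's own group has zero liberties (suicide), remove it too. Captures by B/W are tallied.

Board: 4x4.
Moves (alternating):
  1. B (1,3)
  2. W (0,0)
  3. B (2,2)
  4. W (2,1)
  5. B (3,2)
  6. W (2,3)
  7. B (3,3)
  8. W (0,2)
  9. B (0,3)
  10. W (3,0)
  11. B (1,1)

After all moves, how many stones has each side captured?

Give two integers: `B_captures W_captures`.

Answer: 1 0

Derivation:
Move 1: B@(1,3) -> caps B=0 W=0
Move 2: W@(0,0) -> caps B=0 W=0
Move 3: B@(2,2) -> caps B=0 W=0
Move 4: W@(2,1) -> caps B=0 W=0
Move 5: B@(3,2) -> caps B=0 W=0
Move 6: W@(2,3) -> caps B=0 W=0
Move 7: B@(3,3) -> caps B=1 W=0
Move 8: W@(0,2) -> caps B=1 W=0
Move 9: B@(0,3) -> caps B=1 W=0
Move 10: W@(3,0) -> caps B=1 W=0
Move 11: B@(1,1) -> caps B=1 W=0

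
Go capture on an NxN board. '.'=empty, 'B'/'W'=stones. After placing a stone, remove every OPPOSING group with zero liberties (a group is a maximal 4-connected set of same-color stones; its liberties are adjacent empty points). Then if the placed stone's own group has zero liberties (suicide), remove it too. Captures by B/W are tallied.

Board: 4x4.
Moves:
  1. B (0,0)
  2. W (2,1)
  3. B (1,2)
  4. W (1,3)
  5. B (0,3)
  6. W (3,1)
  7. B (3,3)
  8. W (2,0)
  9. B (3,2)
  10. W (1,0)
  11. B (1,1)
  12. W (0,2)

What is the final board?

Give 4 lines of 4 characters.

Answer: B.W.
WBBW
WW..
.WBB

Derivation:
Move 1: B@(0,0) -> caps B=0 W=0
Move 2: W@(2,1) -> caps B=0 W=0
Move 3: B@(1,2) -> caps B=0 W=0
Move 4: W@(1,3) -> caps B=0 W=0
Move 5: B@(0,3) -> caps B=0 W=0
Move 6: W@(3,1) -> caps B=0 W=0
Move 7: B@(3,3) -> caps B=0 W=0
Move 8: W@(2,0) -> caps B=0 W=0
Move 9: B@(3,2) -> caps B=0 W=0
Move 10: W@(1,0) -> caps B=0 W=0
Move 11: B@(1,1) -> caps B=0 W=0
Move 12: W@(0,2) -> caps B=0 W=1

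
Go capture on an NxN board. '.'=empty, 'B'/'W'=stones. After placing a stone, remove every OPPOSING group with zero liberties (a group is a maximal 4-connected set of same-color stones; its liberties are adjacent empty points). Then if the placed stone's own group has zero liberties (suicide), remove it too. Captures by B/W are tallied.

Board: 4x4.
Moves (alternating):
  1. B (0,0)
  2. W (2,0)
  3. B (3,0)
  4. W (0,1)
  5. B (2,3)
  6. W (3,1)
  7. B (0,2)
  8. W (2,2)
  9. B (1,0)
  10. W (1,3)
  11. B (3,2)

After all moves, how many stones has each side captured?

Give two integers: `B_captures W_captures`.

Move 1: B@(0,0) -> caps B=0 W=0
Move 2: W@(2,0) -> caps B=0 W=0
Move 3: B@(3,0) -> caps B=0 W=0
Move 4: W@(0,1) -> caps B=0 W=0
Move 5: B@(2,3) -> caps B=0 W=0
Move 6: W@(3,1) -> caps B=0 W=1
Move 7: B@(0,2) -> caps B=0 W=1
Move 8: W@(2,2) -> caps B=0 W=1
Move 9: B@(1,0) -> caps B=0 W=1
Move 10: W@(1,3) -> caps B=0 W=1
Move 11: B@(3,2) -> caps B=0 W=1

Answer: 0 1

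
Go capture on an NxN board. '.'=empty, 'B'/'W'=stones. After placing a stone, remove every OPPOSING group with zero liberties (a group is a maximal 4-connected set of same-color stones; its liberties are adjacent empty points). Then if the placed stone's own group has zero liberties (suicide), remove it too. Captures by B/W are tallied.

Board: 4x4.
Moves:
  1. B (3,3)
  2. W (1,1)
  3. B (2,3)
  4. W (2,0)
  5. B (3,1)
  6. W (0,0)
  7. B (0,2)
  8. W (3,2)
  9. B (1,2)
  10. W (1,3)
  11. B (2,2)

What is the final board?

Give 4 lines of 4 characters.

Move 1: B@(3,3) -> caps B=0 W=0
Move 2: W@(1,1) -> caps B=0 W=0
Move 3: B@(2,3) -> caps B=0 W=0
Move 4: W@(2,0) -> caps B=0 W=0
Move 5: B@(3,1) -> caps B=0 W=0
Move 6: W@(0,0) -> caps B=0 W=0
Move 7: B@(0,2) -> caps B=0 W=0
Move 8: W@(3,2) -> caps B=0 W=0
Move 9: B@(1,2) -> caps B=0 W=0
Move 10: W@(1,3) -> caps B=0 W=0
Move 11: B@(2,2) -> caps B=1 W=0

Answer: W.B.
.WBW
W.BB
.B.B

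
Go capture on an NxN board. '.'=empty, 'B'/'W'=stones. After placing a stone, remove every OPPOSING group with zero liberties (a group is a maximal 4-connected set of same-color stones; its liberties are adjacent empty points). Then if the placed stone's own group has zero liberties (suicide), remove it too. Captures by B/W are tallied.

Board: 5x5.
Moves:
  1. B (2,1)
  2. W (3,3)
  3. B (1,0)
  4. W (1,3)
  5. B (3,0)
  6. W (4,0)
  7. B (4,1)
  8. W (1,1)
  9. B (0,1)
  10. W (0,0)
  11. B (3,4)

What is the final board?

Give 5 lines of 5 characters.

Answer: .B...
BW.W.
.B...
B..WB
.B...

Derivation:
Move 1: B@(2,1) -> caps B=0 W=0
Move 2: W@(3,3) -> caps B=0 W=0
Move 3: B@(1,0) -> caps B=0 W=0
Move 4: W@(1,3) -> caps B=0 W=0
Move 5: B@(3,0) -> caps B=0 W=0
Move 6: W@(4,0) -> caps B=0 W=0
Move 7: B@(4,1) -> caps B=1 W=0
Move 8: W@(1,1) -> caps B=1 W=0
Move 9: B@(0,1) -> caps B=1 W=0
Move 10: W@(0,0) -> caps B=1 W=0
Move 11: B@(3,4) -> caps B=1 W=0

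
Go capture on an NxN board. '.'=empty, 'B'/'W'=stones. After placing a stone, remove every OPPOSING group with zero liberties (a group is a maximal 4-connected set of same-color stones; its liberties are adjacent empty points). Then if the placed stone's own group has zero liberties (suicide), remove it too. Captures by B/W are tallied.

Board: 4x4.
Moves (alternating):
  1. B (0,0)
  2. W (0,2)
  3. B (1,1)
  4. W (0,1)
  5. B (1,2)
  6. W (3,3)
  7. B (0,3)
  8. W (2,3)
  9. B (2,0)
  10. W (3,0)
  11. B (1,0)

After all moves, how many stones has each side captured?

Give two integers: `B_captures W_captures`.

Answer: 2 0

Derivation:
Move 1: B@(0,0) -> caps B=0 W=0
Move 2: W@(0,2) -> caps B=0 W=0
Move 3: B@(1,1) -> caps B=0 W=0
Move 4: W@(0,1) -> caps B=0 W=0
Move 5: B@(1,2) -> caps B=0 W=0
Move 6: W@(3,3) -> caps B=0 W=0
Move 7: B@(0,3) -> caps B=2 W=0
Move 8: W@(2,3) -> caps B=2 W=0
Move 9: B@(2,0) -> caps B=2 W=0
Move 10: W@(3,0) -> caps B=2 W=0
Move 11: B@(1,0) -> caps B=2 W=0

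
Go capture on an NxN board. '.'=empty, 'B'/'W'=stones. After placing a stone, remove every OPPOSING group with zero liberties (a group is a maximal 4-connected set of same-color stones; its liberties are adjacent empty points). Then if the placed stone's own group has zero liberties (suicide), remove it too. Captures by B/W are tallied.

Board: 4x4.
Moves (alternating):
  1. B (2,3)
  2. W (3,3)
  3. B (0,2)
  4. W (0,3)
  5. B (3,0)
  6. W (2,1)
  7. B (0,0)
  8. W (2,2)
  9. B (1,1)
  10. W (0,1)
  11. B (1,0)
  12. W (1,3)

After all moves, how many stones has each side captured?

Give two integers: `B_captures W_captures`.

Answer: 0 1

Derivation:
Move 1: B@(2,3) -> caps B=0 W=0
Move 2: W@(3,3) -> caps B=0 W=0
Move 3: B@(0,2) -> caps B=0 W=0
Move 4: W@(0,3) -> caps B=0 W=0
Move 5: B@(3,0) -> caps B=0 W=0
Move 6: W@(2,1) -> caps B=0 W=0
Move 7: B@(0,0) -> caps B=0 W=0
Move 8: W@(2,2) -> caps B=0 W=0
Move 9: B@(1,1) -> caps B=0 W=0
Move 10: W@(0,1) -> caps B=0 W=0
Move 11: B@(1,0) -> caps B=0 W=0
Move 12: W@(1,3) -> caps B=0 W=1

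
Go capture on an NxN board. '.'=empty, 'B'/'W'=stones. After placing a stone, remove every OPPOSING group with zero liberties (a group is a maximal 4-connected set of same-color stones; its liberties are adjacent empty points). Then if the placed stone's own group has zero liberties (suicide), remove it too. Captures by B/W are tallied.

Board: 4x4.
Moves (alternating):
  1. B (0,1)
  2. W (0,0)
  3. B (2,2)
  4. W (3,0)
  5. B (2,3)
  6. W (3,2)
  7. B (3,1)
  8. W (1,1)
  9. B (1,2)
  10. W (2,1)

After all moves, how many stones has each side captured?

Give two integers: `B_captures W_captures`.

Answer: 0 1

Derivation:
Move 1: B@(0,1) -> caps B=0 W=0
Move 2: W@(0,0) -> caps B=0 W=0
Move 3: B@(2,2) -> caps B=0 W=0
Move 4: W@(3,0) -> caps B=0 W=0
Move 5: B@(2,3) -> caps B=0 W=0
Move 6: W@(3,2) -> caps B=0 W=0
Move 7: B@(3,1) -> caps B=0 W=0
Move 8: W@(1,1) -> caps B=0 W=0
Move 9: B@(1,2) -> caps B=0 W=0
Move 10: W@(2,1) -> caps B=0 W=1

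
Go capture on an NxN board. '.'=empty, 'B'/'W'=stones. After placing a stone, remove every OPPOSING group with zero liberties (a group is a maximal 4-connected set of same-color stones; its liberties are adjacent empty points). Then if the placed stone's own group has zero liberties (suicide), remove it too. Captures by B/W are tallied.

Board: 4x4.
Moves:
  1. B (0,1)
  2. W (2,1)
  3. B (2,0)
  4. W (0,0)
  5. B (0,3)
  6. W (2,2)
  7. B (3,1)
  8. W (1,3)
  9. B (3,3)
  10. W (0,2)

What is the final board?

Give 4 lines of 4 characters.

Answer: WBW.
...W
BWW.
.B.B

Derivation:
Move 1: B@(0,1) -> caps B=0 W=0
Move 2: W@(2,1) -> caps B=0 W=0
Move 3: B@(2,0) -> caps B=0 W=0
Move 4: W@(0,0) -> caps B=0 W=0
Move 5: B@(0,3) -> caps B=0 W=0
Move 6: W@(2,2) -> caps B=0 W=0
Move 7: B@(3,1) -> caps B=0 W=0
Move 8: W@(1,3) -> caps B=0 W=0
Move 9: B@(3,3) -> caps B=0 W=0
Move 10: W@(0,2) -> caps B=0 W=1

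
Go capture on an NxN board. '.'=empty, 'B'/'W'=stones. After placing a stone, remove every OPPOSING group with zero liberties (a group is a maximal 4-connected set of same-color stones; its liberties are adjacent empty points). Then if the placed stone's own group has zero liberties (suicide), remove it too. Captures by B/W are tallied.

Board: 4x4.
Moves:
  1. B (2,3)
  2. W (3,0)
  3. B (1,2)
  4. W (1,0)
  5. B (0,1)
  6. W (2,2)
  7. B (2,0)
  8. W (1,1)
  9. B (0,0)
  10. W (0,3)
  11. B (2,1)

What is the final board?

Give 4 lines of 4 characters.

Move 1: B@(2,3) -> caps B=0 W=0
Move 2: W@(3,0) -> caps B=0 W=0
Move 3: B@(1,2) -> caps B=0 W=0
Move 4: W@(1,0) -> caps B=0 W=0
Move 5: B@(0,1) -> caps B=0 W=0
Move 6: W@(2,2) -> caps B=0 W=0
Move 7: B@(2,0) -> caps B=0 W=0
Move 8: W@(1,1) -> caps B=0 W=0
Move 9: B@(0,0) -> caps B=0 W=0
Move 10: W@(0,3) -> caps B=0 W=0
Move 11: B@(2,1) -> caps B=2 W=0

Answer: BB.W
..B.
BBWB
W...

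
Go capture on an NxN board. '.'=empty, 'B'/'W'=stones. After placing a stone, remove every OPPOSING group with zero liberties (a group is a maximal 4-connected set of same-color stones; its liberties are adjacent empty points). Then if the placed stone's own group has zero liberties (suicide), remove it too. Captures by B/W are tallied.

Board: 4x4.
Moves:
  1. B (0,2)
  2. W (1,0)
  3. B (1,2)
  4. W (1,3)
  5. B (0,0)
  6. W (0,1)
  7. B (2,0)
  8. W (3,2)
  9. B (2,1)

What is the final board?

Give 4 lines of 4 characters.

Move 1: B@(0,2) -> caps B=0 W=0
Move 2: W@(1,0) -> caps B=0 W=0
Move 3: B@(1,2) -> caps B=0 W=0
Move 4: W@(1,3) -> caps B=0 W=0
Move 5: B@(0,0) -> caps B=0 W=0
Move 6: W@(0,1) -> caps B=0 W=1
Move 7: B@(2,0) -> caps B=0 W=1
Move 8: W@(3,2) -> caps B=0 W=1
Move 9: B@(2,1) -> caps B=0 W=1

Answer: .WB.
W.BW
BB..
..W.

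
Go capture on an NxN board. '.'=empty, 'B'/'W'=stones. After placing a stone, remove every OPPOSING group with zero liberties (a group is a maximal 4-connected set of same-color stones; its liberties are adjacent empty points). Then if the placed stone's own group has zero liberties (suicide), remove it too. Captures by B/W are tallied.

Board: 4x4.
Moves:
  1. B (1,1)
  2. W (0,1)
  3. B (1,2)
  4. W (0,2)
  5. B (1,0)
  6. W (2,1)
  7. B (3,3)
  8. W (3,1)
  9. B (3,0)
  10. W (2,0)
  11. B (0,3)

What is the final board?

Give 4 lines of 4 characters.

Answer: .WWB
BBB.
WW..
.W.B

Derivation:
Move 1: B@(1,1) -> caps B=0 W=0
Move 2: W@(0,1) -> caps B=0 W=0
Move 3: B@(1,2) -> caps B=0 W=0
Move 4: W@(0,2) -> caps B=0 W=0
Move 5: B@(1,0) -> caps B=0 W=0
Move 6: W@(2,1) -> caps B=0 W=0
Move 7: B@(3,3) -> caps B=0 W=0
Move 8: W@(3,1) -> caps B=0 W=0
Move 9: B@(3,0) -> caps B=0 W=0
Move 10: W@(2,0) -> caps B=0 W=1
Move 11: B@(0,3) -> caps B=0 W=1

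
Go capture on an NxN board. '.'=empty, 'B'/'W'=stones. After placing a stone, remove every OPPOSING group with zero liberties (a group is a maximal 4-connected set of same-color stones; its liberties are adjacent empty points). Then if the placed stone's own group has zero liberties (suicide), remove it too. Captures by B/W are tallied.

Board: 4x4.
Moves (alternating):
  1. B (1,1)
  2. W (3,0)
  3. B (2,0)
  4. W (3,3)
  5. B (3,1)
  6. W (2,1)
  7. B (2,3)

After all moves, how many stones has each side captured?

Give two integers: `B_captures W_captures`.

Answer: 1 0

Derivation:
Move 1: B@(1,1) -> caps B=0 W=0
Move 2: W@(3,0) -> caps B=0 W=0
Move 3: B@(2,0) -> caps B=0 W=0
Move 4: W@(3,3) -> caps B=0 W=0
Move 5: B@(3,1) -> caps B=1 W=0
Move 6: W@(2,1) -> caps B=1 W=0
Move 7: B@(2,3) -> caps B=1 W=0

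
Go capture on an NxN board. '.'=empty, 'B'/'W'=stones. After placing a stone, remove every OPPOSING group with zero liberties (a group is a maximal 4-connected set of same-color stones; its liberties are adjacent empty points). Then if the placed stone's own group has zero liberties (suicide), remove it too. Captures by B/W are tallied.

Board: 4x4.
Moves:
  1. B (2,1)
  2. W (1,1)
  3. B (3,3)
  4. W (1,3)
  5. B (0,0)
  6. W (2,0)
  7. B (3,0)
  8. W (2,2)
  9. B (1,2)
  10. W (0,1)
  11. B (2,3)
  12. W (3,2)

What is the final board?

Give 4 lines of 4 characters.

Answer: BW..
.WBW
WBW.
B.W.

Derivation:
Move 1: B@(2,1) -> caps B=0 W=0
Move 2: W@(1,1) -> caps B=0 W=0
Move 3: B@(3,3) -> caps B=0 W=0
Move 4: W@(1,3) -> caps B=0 W=0
Move 5: B@(0,0) -> caps B=0 W=0
Move 6: W@(2,0) -> caps B=0 W=0
Move 7: B@(3,0) -> caps B=0 W=0
Move 8: W@(2,2) -> caps B=0 W=0
Move 9: B@(1,2) -> caps B=0 W=0
Move 10: W@(0,1) -> caps B=0 W=0
Move 11: B@(2,3) -> caps B=0 W=0
Move 12: W@(3,2) -> caps B=0 W=2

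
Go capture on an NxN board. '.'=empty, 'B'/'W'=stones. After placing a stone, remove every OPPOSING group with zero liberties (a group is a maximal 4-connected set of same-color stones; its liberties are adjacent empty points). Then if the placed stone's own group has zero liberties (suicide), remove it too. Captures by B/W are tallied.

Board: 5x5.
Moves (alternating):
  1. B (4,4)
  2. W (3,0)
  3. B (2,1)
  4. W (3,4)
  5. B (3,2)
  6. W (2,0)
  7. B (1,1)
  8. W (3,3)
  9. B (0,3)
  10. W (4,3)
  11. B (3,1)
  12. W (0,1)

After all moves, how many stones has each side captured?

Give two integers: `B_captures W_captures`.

Answer: 0 1

Derivation:
Move 1: B@(4,4) -> caps B=0 W=0
Move 2: W@(3,0) -> caps B=0 W=0
Move 3: B@(2,1) -> caps B=0 W=0
Move 4: W@(3,4) -> caps B=0 W=0
Move 5: B@(3,2) -> caps B=0 W=0
Move 6: W@(2,0) -> caps B=0 W=0
Move 7: B@(1,1) -> caps B=0 W=0
Move 8: W@(3,3) -> caps B=0 W=0
Move 9: B@(0,3) -> caps B=0 W=0
Move 10: W@(4,3) -> caps B=0 W=1
Move 11: B@(3,1) -> caps B=0 W=1
Move 12: W@(0,1) -> caps B=0 W=1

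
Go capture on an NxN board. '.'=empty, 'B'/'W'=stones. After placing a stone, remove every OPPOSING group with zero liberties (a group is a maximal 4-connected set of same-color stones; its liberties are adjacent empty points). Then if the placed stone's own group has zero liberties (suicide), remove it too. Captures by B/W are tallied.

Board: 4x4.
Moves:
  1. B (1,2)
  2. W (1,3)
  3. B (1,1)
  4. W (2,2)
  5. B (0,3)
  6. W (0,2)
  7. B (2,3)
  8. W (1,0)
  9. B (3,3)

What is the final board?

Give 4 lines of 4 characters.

Move 1: B@(1,2) -> caps B=0 W=0
Move 2: W@(1,3) -> caps B=0 W=0
Move 3: B@(1,1) -> caps B=0 W=0
Move 4: W@(2,2) -> caps B=0 W=0
Move 5: B@(0,3) -> caps B=0 W=0
Move 6: W@(0,2) -> caps B=0 W=1
Move 7: B@(2,3) -> caps B=0 W=1
Move 8: W@(1,0) -> caps B=0 W=1
Move 9: B@(3,3) -> caps B=0 W=1

Answer: ..W.
WBBW
..WB
...B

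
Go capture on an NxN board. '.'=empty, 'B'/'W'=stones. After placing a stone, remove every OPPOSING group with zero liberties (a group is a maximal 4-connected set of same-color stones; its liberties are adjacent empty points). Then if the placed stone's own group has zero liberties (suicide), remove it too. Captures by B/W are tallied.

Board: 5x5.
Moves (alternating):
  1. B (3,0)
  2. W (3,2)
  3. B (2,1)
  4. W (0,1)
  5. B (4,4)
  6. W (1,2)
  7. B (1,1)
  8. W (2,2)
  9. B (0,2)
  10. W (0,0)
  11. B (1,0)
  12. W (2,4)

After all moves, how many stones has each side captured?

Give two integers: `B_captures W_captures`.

Answer: 2 0

Derivation:
Move 1: B@(3,0) -> caps B=0 W=0
Move 2: W@(3,2) -> caps B=0 W=0
Move 3: B@(2,1) -> caps B=0 W=0
Move 4: W@(0,1) -> caps B=0 W=0
Move 5: B@(4,4) -> caps B=0 W=0
Move 6: W@(1,2) -> caps B=0 W=0
Move 7: B@(1,1) -> caps B=0 W=0
Move 8: W@(2,2) -> caps B=0 W=0
Move 9: B@(0,2) -> caps B=0 W=0
Move 10: W@(0,0) -> caps B=0 W=0
Move 11: B@(1,0) -> caps B=2 W=0
Move 12: W@(2,4) -> caps B=2 W=0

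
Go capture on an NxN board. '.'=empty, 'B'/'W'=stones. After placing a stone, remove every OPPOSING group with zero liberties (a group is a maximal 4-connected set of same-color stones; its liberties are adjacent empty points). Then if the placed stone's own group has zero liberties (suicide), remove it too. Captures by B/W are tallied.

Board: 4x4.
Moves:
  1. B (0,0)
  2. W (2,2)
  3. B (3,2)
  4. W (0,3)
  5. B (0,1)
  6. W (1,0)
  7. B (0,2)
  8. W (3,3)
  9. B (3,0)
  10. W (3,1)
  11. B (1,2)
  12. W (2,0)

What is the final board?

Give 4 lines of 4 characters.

Answer: BBBW
W.B.
W.W.
.W.W

Derivation:
Move 1: B@(0,0) -> caps B=0 W=0
Move 2: W@(2,2) -> caps B=0 W=0
Move 3: B@(3,2) -> caps B=0 W=0
Move 4: W@(0,3) -> caps B=0 W=0
Move 5: B@(0,1) -> caps B=0 W=0
Move 6: W@(1,0) -> caps B=0 W=0
Move 7: B@(0,2) -> caps B=0 W=0
Move 8: W@(3,3) -> caps B=0 W=0
Move 9: B@(3,0) -> caps B=0 W=0
Move 10: W@(3,1) -> caps B=0 W=1
Move 11: B@(1,2) -> caps B=0 W=1
Move 12: W@(2,0) -> caps B=0 W=2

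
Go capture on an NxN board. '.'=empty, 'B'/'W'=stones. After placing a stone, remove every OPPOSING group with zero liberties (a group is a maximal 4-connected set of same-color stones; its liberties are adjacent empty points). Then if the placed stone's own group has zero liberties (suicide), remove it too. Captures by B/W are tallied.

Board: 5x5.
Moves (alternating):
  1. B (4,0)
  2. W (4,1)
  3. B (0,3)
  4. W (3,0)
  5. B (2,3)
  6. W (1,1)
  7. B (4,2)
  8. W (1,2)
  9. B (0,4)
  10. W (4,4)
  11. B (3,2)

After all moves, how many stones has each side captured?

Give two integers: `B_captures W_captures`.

Move 1: B@(4,0) -> caps B=0 W=0
Move 2: W@(4,1) -> caps B=0 W=0
Move 3: B@(0,3) -> caps B=0 W=0
Move 4: W@(3,0) -> caps B=0 W=1
Move 5: B@(2,3) -> caps B=0 W=1
Move 6: W@(1,1) -> caps B=0 W=1
Move 7: B@(4,2) -> caps B=0 W=1
Move 8: W@(1,2) -> caps B=0 W=1
Move 9: B@(0,4) -> caps B=0 W=1
Move 10: W@(4,4) -> caps B=0 W=1
Move 11: B@(3,2) -> caps B=0 W=1

Answer: 0 1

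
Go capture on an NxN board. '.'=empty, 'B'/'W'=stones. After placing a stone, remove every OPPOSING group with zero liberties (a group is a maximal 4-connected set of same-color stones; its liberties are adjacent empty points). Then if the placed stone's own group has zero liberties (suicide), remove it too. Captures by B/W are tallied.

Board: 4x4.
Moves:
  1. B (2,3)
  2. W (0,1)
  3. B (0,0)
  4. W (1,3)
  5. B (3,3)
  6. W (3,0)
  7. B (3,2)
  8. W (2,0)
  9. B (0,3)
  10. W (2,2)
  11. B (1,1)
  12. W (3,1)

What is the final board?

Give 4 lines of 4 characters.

Move 1: B@(2,3) -> caps B=0 W=0
Move 2: W@(0,1) -> caps B=0 W=0
Move 3: B@(0,0) -> caps B=0 W=0
Move 4: W@(1,3) -> caps B=0 W=0
Move 5: B@(3,3) -> caps B=0 W=0
Move 6: W@(3,0) -> caps B=0 W=0
Move 7: B@(3,2) -> caps B=0 W=0
Move 8: W@(2,0) -> caps B=0 W=0
Move 9: B@(0,3) -> caps B=0 W=0
Move 10: W@(2,2) -> caps B=0 W=0
Move 11: B@(1,1) -> caps B=0 W=0
Move 12: W@(3,1) -> caps B=0 W=3

Answer: BW.B
.B.W
W.W.
WW..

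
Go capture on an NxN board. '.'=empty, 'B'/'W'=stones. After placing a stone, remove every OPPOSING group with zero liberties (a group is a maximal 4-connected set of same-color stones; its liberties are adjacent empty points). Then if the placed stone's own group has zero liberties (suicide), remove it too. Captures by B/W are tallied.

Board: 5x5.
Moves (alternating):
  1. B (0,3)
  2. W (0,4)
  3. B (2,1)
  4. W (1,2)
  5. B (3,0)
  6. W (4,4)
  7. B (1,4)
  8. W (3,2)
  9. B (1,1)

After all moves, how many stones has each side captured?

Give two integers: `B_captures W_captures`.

Move 1: B@(0,3) -> caps B=0 W=0
Move 2: W@(0,4) -> caps B=0 W=0
Move 3: B@(2,1) -> caps B=0 W=0
Move 4: W@(1,2) -> caps B=0 W=0
Move 5: B@(3,0) -> caps B=0 W=0
Move 6: W@(4,4) -> caps B=0 W=0
Move 7: B@(1,4) -> caps B=1 W=0
Move 8: W@(3,2) -> caps B=1 W=0
Move 9: B@(1,1) -> caps B=1 W=0

Answer: 1 0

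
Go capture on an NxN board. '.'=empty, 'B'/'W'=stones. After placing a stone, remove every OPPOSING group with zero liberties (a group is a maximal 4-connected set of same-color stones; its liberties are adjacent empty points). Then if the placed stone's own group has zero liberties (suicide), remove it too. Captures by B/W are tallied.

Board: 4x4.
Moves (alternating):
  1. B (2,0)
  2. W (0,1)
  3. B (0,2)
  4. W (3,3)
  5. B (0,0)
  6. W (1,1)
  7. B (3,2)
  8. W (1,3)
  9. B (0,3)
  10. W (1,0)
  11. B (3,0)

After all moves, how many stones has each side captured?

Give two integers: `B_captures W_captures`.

Move 1: B@(2,0) -> caps B=0 W=0
Move 2: W@(0,1) -> caps B=0 W=0
Move 3: B@(0,2) -> caps B=0 W=0
Move 4: W@(3,3) -> caps B=0 W=0
Move 5: B@(0,0) -> caps B=0 W=0
Move 6: W@(1,1) -> caps B=0 W=0
Move 7: B@(3,2) -> caps B=0 W=0
Move 8: W@(1,3) -> caps B=0 W=0
Move 9: B@(0,3) -> caps B=0 W=0
Move 10: W@(1,0) -> caps B=0 W=1
Move 11: B@(3,0) -> caps B=0 W=1

Answer: 0 1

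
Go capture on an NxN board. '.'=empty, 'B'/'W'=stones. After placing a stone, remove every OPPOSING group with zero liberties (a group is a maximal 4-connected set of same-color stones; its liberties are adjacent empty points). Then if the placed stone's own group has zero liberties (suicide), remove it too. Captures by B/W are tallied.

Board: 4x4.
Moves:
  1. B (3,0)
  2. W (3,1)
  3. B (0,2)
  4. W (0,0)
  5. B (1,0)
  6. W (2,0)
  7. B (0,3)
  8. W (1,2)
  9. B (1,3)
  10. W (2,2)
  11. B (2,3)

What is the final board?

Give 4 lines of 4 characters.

Move 1: B@(3,0) -> caps B=0 W=0
Move 2: W@(3,1) -> caps B=0 W=0
Move 3: B@(0,2) -> caps B=0 W=0
Move 4: W@(0,0) -> caps B=0 W=0
Move 5: B@(1,0) -> caps B=0 W=0
Move 6: W@(2,0) -> caps B=0 W=1
Move 7: B@(0,3) -> caps B=0 W=1
Move 8: W@(1,2) -> caps B=0 W=1
Move 9: B@(1,3) -> caps B=0 W=1
Move 10: W@(2,2) -> caps B=0 W=1
Move 11: B@(2,3) -> caps B=0 W=1

Answer: W.BB
B.WB
W.WB
.W..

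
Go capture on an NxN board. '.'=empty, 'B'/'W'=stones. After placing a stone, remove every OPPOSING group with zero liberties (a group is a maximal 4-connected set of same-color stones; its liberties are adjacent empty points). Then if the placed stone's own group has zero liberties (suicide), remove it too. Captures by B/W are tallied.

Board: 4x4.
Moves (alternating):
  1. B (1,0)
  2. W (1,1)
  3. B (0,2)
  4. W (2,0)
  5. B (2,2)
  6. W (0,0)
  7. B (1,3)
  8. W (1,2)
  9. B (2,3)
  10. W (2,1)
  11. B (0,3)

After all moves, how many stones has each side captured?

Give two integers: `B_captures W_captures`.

Answer: 0 1

Derivation:
Move 1: B@(1,0) -> caps B=0 W=0
Move 2: W@(1,1) -> caps B=0 W=0
Move 3: B@(0,2) -> caps B=0 W=0
Move 4: W@(2,0) -> caps B=0 W=0
Move 5: B@(2,2) -> caps B=0 W=0
Move 6: W@(0,0) -> caps B=0 W=1
Move 7: B@(1,3) -> caps B=0 W=1
Move 8: W@(1,2) -> caps B=0 W=1
Move 9: B@(2,3) -> caps B=0 W=1
Move 10: W@(2,1) -> caps B=0 W=1
Move 11: B@(0,3) -> caps B=0 W=1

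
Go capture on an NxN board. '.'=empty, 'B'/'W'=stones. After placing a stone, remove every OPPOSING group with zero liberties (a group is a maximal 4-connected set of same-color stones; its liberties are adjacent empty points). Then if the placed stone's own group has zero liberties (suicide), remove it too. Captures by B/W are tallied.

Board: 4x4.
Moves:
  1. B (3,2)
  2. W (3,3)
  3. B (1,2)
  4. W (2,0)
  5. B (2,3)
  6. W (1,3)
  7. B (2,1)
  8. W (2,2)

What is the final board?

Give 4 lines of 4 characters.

Move 1: B@(3,2) -> caps B=0 W=0
Move 2: W@(3,3) -> caps B=0 W=0
Move 3: B@(1,2) -> caps B=0 W=0
Move 4: W@(2,0) -> caps B=0 W=0
Move 5: B@(2,3) -> caps B=1 W=0
Move 6: W@(1,3) -> caps B=1 W=0
Move 7: B@(2,1) -> caps B=1 W=0
Move 8: W@(2,2) -> caps B=1 W=0

Answer: ....
..BW
WB.B
..B.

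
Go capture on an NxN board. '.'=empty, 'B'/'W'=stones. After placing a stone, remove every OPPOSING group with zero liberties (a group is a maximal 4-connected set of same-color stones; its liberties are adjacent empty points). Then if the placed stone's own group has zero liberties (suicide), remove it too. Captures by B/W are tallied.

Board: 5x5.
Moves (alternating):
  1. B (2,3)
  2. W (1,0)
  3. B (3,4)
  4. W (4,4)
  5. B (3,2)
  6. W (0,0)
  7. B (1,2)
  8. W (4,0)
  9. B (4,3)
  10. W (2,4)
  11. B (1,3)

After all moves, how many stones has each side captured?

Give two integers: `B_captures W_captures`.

Answer: 1 0

Derivation:
Move 1: B@(2,3) -> caps B=0 W=0
Move 2: W@(1,0) -> caps B=0 W=0
Move 3: B@(3,4) -> caps B=0 W=0
Move 4: W@(4,4) -> caps B=0 W=0
Move 5: B@(3,2) -> caps B=0 W=0
Move 6: W@(0,0) -> caps B=0 W=0
Move 7: B@(1,2) -> caps B=0 W=0
Move 8: W@(4,0) -> caps B=0 W=0
Move 9: B@(4,3) -> caps B=1 W=0
Move 10: W@(2,4) -> caps B=1 W=0
Move 11: B@(1,3) -> caps B=1 W=0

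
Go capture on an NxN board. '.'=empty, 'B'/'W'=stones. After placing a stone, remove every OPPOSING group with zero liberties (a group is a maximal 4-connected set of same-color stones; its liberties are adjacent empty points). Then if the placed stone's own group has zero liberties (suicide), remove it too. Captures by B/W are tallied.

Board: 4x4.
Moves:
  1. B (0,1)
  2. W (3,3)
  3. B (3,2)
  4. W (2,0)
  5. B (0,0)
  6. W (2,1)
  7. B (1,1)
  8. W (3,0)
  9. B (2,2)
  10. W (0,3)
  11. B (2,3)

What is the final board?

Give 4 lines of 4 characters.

Move 1: B@(0,1) -> caps B=0 W=0
Move 2: W@(3,3) -> caps B=0 W=0
Move 3: B@(3,2) -> caps B=0 W=0
Move 4: W@(2,0) -> caps B=0 W=0
Move 5: B@(0,0) -> caps B=0 W=0
Move 6: W@(2,1) -> caps B=0 W=0
Move 7: B@(1,1) -> caps B=0 W=0
Move 8: W@(3,0) -> caps B=0 W=0
Move 9: B@(2,2) -> caps B=0 W=0
Move 10: W@(0,3) -> caps B=0 W=0
Move 11: B@(2,3) -> caps B=1 W=0

Answer: BB.W
.B..
WWBB
W.B.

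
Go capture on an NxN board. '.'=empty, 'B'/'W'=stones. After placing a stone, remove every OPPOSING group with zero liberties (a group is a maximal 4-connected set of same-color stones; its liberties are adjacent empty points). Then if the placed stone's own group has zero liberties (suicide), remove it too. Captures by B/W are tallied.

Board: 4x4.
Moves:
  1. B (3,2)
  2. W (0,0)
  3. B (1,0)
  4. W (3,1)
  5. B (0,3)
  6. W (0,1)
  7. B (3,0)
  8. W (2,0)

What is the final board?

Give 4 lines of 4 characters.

Answer: WW.B
B...
W...
.WB.

Derivation:
Move 1: B@(3,2) -> caps B=0 W=0
Move 2: W@(0,0) -> caps B=0 W=0
Move 3: B@(1,0) -> caps B=0 W=0
Move 4: W@(3,1) -> caps B=0 W=0
Move 5: B@(0,3) -> caps B=0 W=0
Move 6: W@(0,1) -> caps B=0 W=0
Move 7: B@(3,0) -> caps B=0 W=0
Move 8: W@(2,0) -> caps B=0 W=1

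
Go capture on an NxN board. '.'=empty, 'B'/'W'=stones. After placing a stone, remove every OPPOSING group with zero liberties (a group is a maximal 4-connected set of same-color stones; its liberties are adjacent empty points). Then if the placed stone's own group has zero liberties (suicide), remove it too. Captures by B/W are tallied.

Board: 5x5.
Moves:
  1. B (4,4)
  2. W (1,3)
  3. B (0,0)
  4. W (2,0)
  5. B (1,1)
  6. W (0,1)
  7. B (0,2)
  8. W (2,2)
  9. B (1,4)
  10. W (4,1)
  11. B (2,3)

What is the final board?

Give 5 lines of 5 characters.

Move 1: B@(4,4) -> caps B=0 W=0
Move 2: W@(1,3) -> caps B=0 W=0
Move 3: B@(0,0) -> caps B=0 W=0
Move 4: W@(2,0) -> caps B=0 W=0
Move 5: B@(1,1) -> caps B=0 W=0
Move 6: W@(0,1) -> caps B=0 W=0
Move 7: B@(0,2) -> caps B=1 W=0
Move 8: W@(2,2) -> caps B=1 W=0
Move 9: B@(1,4) -> caps B=1 W=0
Move 10: W@(4,1) -> caps B=1 W=0
Move 11: B@(2,3) -> caps B=1 W=0

Answer: B.B..
.B.WB
W.WB.
.....
.W..B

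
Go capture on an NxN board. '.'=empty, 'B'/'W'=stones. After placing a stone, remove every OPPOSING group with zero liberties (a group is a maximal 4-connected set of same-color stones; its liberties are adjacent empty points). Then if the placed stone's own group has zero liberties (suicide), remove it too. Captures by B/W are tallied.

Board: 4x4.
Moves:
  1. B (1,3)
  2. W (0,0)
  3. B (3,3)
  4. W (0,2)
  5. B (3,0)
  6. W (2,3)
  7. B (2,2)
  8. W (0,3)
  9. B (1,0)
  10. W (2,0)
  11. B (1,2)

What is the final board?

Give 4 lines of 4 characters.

Move 1: B@(1,3) -> caps B=0 W=0
Move 2: W@(0,0) -> caps B=0 W=0
Move 3: B@(3,3) -> caps B=0 W=0
Move 4: W@(0,2) -> caps B=0 W=0
Move 5: B@(3,0) -> caps B=0 W=0
Move 6: W@(2,3) -> caps B=0 W=0
Move 7: B@(2,2) -> caps B=1 W=0
Move 8: W@(0,3) -> caps B=1 W=0
Move 9: B@(1,0) -> caps B=1 W=0
Move 10: W@(2,0) -> caps B=1 W=0
Move 11: B@(1,2) -> caps B=1 W=0

Answer: W.WW
B.BB
W.B.
B..B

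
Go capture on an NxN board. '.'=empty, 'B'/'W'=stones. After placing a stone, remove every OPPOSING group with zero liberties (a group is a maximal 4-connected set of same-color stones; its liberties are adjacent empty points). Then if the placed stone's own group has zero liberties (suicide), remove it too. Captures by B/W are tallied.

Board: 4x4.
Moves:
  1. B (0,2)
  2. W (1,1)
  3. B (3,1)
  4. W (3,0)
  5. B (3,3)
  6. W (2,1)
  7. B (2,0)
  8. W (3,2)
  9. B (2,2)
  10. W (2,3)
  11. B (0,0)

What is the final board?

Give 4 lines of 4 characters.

Move 1: B@(0,2) -> caps B=0 W=0
Move 2: W@(1,1) -> caps B=0 W=0
Move 3: B@(3,1) -> caps B=0 W=0
Move 4: W@(3,0) -> caps B=0 W=0
Move 5: B@(3,3) -> caps B=0 W=0
Move 6: W@(2,1) -> caps B=0 W=0
Move 7: B@(2,0) -> caps B=1 W=0
Move 8: W@(3,2) -> caps B=1 W=0
Move 9: B@(2,2) -> caps B=2 W=0
Move 10: W@(2,3) -> caps B=2 W=0
Move 11: B@(0,0) -> caps B=2 W=0

Answer: B.B.
.W..
BWBW
.B.B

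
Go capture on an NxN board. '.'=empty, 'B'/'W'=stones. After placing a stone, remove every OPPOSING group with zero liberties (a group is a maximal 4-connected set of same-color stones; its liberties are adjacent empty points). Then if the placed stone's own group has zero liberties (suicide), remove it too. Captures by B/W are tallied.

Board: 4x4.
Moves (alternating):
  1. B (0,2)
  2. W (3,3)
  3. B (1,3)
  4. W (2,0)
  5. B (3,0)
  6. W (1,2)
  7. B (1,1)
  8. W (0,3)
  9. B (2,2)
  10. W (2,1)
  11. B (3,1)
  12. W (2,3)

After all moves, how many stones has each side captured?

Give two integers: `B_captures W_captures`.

Move 1: B@(0,2) -> caps B=0 W=0
Move 2: W@(3,3) -> caps B=0 W=0
Move 3: B@(1,3) -> caps B=0 W=0
Move 4: W@(2,0) -> caps B=0 W=0
Move 5: B@(3,0) -> caps B=0 W=0
Move 6: W@(1,2) -> caps B=0 W=0
Move 7: B@(1,1) -> caps B=0 W=0
Move 8: W@(0,3) -> caps B=0 W=0
Move 9: B@(2,2) -> caps B=1 W=0
Move 10: W@(2,1) -> caps B=1 W=0
Move 11: B@(3,1) -> caps B=1 W=0
Move 12: W@(2,3) -> caps B=1 W=0

Answer: 1 0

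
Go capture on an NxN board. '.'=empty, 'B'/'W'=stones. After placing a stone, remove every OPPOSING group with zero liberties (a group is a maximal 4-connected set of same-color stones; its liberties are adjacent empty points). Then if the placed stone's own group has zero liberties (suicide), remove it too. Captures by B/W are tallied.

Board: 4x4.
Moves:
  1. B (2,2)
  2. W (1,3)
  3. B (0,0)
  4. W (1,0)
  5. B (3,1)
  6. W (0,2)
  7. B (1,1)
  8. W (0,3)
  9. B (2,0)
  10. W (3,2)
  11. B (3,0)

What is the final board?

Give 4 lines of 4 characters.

Answer: B.WW
.B.W
B.B.
BBW.

Derivation:
Move 1: B@(2,2) -> caps B=0 W=0
Move 2: W@(1,3) -> caps B=0 W=0
Move 3: B@(0,0) -> caps B=0 W=0
Move 4: W@(1,0) -> caps B=0 W=0
Move 5: B@(3,1) -> caps B=0 W=0
Move 6: W@(0,2) -> caps B=0 W=0
Move 7: B@(1,1) -> caps B=0 W=0
Move 8: W@(0,3) -> caps B=0 W=0
Move 9: B@(2,0) -> caps B=1 W=0
Move 10: W@(3,2) -> caps B=1 W=0
Move 11: B@(3,0) -> caps B=1 W=0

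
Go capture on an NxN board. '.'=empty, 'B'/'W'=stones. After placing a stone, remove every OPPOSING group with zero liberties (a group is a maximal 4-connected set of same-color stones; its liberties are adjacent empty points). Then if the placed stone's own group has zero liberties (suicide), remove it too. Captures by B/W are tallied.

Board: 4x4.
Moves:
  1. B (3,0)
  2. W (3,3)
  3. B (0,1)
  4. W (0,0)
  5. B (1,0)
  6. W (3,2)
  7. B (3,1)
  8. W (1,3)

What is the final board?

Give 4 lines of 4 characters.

Move 1: B@(3,0) -> caps B=0 W=0
Move 2: W@(3,3) -> caps B=0 W=0
Move 3: B@(0,1) -> caps B=0 W=0
Move 4: W@(0,0) -> caps B=0 W=0
Move 5: B@(1,0) -> caps B=1 W=0
Move 6: W@(3,2) -> caps B=1 W=0
Move 7: B@(3,1) -> caps B=1 W=0
Move 8: W@(1,3) -> caps B=1 W=0

Answer: .B..
B..W
....
BBWW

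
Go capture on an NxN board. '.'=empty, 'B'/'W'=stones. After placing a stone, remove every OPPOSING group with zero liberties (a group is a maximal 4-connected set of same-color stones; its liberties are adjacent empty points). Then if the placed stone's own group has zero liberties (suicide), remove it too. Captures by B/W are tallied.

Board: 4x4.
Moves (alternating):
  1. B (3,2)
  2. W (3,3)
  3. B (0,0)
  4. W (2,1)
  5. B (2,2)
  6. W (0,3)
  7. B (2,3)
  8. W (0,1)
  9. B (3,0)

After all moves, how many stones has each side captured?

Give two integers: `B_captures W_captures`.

Answer: 1 0

Derivation:
Move 1: B@(3,2) -> caps B=0 W=0
Move 2: W@(3,3) -> caps B=0 W=0
Move 3: B@(0,0) -> caps B=0 W=0
Move 4: W@(2,1) -> caps B=0 W=0
Move 5: B@(2,2) -> caps B=0 W=0
Move 6: W@(0,3) -> caps B=0 W=0
Move 7: B@(2,3) -> caps B=1 W=0
Move 8: W@(0,1) -> caps B=1 W=0
Move 9: B@(3,0) -> caps B=1 W=0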